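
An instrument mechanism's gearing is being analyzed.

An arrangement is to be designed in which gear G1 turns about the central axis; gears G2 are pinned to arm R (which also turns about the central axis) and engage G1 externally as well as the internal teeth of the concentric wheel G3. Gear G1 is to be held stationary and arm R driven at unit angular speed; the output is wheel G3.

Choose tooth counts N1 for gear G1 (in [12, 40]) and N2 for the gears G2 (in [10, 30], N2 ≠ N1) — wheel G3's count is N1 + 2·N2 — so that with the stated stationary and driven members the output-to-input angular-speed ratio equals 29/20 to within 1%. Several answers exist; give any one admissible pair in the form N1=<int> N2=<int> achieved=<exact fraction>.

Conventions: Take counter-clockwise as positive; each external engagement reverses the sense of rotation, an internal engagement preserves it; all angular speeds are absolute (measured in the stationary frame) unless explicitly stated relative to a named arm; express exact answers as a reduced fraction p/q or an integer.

class = planetary set [ratio 29/20 wanted; Willis about the carrier]
Willis with ω_sun = 0: ω_ring/ω_arm = (N1+N3)/N3; set equal to 29/20  ⇒  N3/N1 = 1/(29/20 − 1) = 20/9
N3 = N1 + 2·N2  ⇒  N2/N1 = (N3/N1 − 1)/2 = (20/9 − 1)/2 = 11/18
smallest multiple with N1 ≥ 12 and N2 ≥ 10: k = 1  ⇒  N1 = 1·18 = 18, N2 = 1·11 = 11 (N1 ≤ 40, N2 ≤ 30, N2 ≠ N1 ✓), N3 = 18 + 2·11 = 40
check: (N1+N3)/N3 with N1 = 18, N3 = 40 gives 29/20; |achieved − target| = 0 ≤ 29/2000 ✓

N1=18 N2=11 achieved=29/20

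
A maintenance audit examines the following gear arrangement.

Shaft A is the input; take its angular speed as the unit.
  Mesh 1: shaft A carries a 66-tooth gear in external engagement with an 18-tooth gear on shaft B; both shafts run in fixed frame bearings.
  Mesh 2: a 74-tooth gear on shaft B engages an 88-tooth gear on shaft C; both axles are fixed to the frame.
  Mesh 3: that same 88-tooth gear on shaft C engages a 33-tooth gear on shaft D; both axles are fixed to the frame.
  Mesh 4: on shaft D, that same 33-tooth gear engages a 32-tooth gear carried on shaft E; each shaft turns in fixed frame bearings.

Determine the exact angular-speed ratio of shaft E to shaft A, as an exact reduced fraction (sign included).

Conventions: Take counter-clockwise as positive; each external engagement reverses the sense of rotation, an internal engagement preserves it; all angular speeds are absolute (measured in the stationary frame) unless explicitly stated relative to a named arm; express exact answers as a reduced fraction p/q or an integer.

407/48

class = fixed-axis compound train [4 meshes; 4 ratios multiply, 4 sense flips]
mesh 1 [66T→18T]: running ratio 11/3, sense −
mesh 2 [74T→88T]: running ratio 37/12, sense +
mesh 3 [88T→33T]: running ratio 74/9, sense −
mesh 4 [33T→32T]: running ratio 407/48, sense +
ω_out/ω_in = 407/48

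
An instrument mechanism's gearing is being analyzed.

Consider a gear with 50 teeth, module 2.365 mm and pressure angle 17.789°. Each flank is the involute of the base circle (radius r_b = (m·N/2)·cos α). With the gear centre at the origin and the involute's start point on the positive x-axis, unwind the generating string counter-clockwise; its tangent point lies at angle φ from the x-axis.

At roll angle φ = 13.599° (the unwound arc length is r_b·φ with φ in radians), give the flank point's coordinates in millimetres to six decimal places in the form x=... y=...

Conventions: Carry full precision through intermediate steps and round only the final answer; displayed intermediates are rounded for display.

topology: single-mesh involute geometry — m = 2.365, N = 50
pitch radius r_p = m·N/2 = 2.365·50/2 = 59.125000
base radius r_b = r_p·cos α = 59.125000·cos 17.789° = 56.298119
roll angle φ = 13.599° = 0.23734732 rad
x = r_b·(cos φ + φ·sin φ) = 57.861599
y = r_b·(sin φ − φ·cos φ) = 0.249504

x=57.861599 y=0.249504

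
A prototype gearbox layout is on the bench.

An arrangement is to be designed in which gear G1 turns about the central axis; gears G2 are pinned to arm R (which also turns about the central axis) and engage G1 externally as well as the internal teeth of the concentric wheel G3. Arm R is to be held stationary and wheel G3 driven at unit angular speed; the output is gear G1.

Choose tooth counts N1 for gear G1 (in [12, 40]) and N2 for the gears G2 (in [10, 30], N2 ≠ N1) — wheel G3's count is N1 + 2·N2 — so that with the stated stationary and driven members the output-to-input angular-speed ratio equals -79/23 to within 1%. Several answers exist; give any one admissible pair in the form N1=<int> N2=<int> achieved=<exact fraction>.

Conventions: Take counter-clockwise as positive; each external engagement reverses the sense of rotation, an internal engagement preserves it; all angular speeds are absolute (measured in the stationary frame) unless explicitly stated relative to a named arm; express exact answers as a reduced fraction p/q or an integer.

design class (target -79/23): planetary set
Willis with ω_arm = 0: ω_sun/ω_ring = −N3/N1; set equal to -79/23  ⇒  N3/N1 = −(-79/23) = 79/23
N3 = N1 + 2·N2  ⇒  N2/N1 = (N3/N1 − 1)/2 = (79/23 − 1)/2 = 28/23
smallest multiple with N1 ≥ 12 and N2 ≥ 10: k = 1  ⇒  N1 = 1·23 = 23, N2 = 1·28 = 28 (N1 ≤ 40, N2 ≤ 30, N2 ≠ N1 ✓), N3 = 23 + 2·28 = 79
check: −N3/N1 with N1 = 23, N3 = 79 gives -79/23; |achieved − target| = 0 ≤ 79/2300 ✓

N1=23 N2=28 achieved=-79/23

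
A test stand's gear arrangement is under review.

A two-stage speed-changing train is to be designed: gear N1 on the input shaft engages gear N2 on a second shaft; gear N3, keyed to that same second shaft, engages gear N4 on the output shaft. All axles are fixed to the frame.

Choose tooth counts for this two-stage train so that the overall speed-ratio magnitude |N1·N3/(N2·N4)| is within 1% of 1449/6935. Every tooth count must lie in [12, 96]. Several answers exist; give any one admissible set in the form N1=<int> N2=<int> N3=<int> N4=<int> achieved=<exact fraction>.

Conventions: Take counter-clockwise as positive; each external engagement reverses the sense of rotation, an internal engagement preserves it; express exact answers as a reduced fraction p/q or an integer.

N1=21 N2=73 N3=69 N4=95 achieved=1449/6935

2-stage fixed-axis compound train for ratio 1449/6935
target = 1449/6935 in lowest terms: an exact hit needs N1·N3 = k·1449 and N2·N4 = k·6935 for one integer k, every count in [12, 96]; additionally prefer no 1:1 stage (N1 ≠ N2, N3 ≠ N4)
k = 1: N1·N3 = 1449 = 21·69, N2·N4 = 6935 = 73·95
achieved = 21·69/(73·95) = 1449/6935; |achieved − target| = 0 ≤ 1449/693500 ✓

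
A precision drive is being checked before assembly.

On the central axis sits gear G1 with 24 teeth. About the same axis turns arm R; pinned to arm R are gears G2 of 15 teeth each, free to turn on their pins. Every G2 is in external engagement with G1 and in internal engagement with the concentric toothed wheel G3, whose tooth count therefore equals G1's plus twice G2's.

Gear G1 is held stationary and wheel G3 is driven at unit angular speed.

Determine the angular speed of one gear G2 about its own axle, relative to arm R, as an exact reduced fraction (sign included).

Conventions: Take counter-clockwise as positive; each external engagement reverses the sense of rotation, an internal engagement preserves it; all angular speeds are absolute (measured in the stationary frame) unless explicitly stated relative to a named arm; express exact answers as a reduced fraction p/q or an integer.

72/65

topology: planetary set — G1 24T / G2 15T / G3 54T, arm = carrier (Willis)
ring teeth: 24 + 2·15 = 54
24(ω_sun−ω_arm) = −54(ω_ring−ω_arm),  ω_sun = 0, ω_ring = 1
24(0−ω_arm) = −54(1−ω_arm)  ⇒  78·ω_arm = 54  ⇒  ω_arm = 9/13
sun–planet mesh: 24·(0−9/13) = −15·(ω_p−ω_arm)  ⇒  ω_p−ω_arm = 72/65
exact speed ratio = 72/65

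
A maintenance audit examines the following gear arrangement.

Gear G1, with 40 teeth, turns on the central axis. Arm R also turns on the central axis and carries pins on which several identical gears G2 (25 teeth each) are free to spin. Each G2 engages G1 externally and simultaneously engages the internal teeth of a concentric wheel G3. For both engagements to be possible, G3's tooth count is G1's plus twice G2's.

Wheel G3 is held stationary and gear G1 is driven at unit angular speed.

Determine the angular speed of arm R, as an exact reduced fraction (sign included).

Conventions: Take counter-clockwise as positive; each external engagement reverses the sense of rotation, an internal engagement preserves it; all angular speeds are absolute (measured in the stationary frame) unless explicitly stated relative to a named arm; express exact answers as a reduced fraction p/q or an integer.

4/13

planetary set (40T centre, 25T on arm, 90T internal) — Willis relation
ring teeth: 40 + 2·25 = 90
40(ω_sun−ω_arm) = −90(ω_ring−ω_arm),  ω_ring = 0, ω_sun = 1
40(1−ω_arm) = −90(0−ω_arm)  ⇒  130·ω_arm = 40  ⇒  ω_arm = 4/13
exact speed ratio = 4/13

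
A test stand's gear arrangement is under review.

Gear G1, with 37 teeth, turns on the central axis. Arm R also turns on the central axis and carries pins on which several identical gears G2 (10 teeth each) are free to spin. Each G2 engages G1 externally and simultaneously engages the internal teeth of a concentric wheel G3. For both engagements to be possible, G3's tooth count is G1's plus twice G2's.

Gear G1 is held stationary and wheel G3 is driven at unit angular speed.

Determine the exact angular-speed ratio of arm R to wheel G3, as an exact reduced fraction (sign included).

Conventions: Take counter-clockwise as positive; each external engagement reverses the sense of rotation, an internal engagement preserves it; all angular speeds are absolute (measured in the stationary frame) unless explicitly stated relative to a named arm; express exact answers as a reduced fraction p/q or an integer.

topology: planetary set — G1 37T / G2 10T / G3 57T, arm = carrier (Willis)
ring teeth: 37 + 2·10 = 57
37(ω_sun−ω_arm) = −57(ω_ring−ω_arm),  ω_sun = 0, ω_ring = 1
37(0−ω_arm) = −57(1−ω_arm)  ⇒  94·ω_arm = 57  ⇒  ω_arm = 57/94
ω_out/ω_in = 57/94

57/94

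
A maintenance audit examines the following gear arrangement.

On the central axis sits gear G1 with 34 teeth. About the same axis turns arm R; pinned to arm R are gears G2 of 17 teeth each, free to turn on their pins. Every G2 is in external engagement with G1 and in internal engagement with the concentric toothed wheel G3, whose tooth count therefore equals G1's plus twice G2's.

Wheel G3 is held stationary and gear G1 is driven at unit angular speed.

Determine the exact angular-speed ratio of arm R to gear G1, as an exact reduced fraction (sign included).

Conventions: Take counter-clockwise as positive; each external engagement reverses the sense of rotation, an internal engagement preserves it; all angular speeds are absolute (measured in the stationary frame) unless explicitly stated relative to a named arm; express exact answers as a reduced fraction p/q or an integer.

1/3

planetary set (34T centre, 17T on arm, 68T internal) — Willis relation
ring teeth: 34 + 2·17 = 68
34(ω_sun−ω_arm) = −68(ω_ring−ω_arm),  ω_ring = 0, ω_sun = 1
34(1−ω_arm) = −68(0−ω_arm)  ⇒  102·ω_arm = 34  ⇒  ω_arm = 1/3
ω_out/ω_in = 1/3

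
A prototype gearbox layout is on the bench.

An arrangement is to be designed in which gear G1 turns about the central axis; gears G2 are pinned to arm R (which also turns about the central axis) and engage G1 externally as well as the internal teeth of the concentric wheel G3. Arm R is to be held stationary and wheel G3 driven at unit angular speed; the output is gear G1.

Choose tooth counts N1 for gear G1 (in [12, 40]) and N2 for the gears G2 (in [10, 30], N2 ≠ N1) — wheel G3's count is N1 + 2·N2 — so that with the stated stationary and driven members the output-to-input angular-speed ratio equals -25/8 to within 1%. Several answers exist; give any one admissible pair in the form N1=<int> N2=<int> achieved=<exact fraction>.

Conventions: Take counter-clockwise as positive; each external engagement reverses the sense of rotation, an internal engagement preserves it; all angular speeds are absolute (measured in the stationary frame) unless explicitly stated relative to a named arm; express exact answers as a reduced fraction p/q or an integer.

N1=16 N2=17 achieved=-25/8

planetary set to be sized for -25/8 (Willis relation)
Willis with ω_arm = 0: ω_sun/ω_ring = −N3/N1; set equal to -25/8  ⇒  N3/N1 = −(-25/8) = 25/8
N3 = N1 + 2·N2  ⇒  N2/N1 = (N3/N1 − 1)/2 = (25/8 − 1)/2 = 17/16
smallest multiple with N1 ≥ 12 and N2 ≥ 10: k = 1  ⇒  N1 = 1·16 = 16, N2 = 1·17 = 17 (N1 ≤ 40, N2 ≤ 30, N2 ≠ N1 ✓), N3 = 16 + 2·17 = 50
check: −N3/N1 with N1 = 16, N3 = 50 gives -25/8; |achieved − target| = 0 ≤ 1/32 ✓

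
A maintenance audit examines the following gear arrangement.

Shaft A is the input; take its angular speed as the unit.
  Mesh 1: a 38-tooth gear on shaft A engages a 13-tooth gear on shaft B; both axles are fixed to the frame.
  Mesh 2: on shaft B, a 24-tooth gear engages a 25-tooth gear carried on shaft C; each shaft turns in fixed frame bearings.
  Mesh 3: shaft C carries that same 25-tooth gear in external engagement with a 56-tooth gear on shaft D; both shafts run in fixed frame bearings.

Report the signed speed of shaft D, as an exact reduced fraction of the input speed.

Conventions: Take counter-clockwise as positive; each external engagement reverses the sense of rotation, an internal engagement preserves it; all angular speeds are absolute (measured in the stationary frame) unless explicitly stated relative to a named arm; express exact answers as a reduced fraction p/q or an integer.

-114/91

3-mesh fixed-axis compound train (all bearings frame-fixed)
mesh 1 [38T→13T]: |ω|/ω_in = 1×38/13 = 38/13, sense flips to −
mesh 2 [24T→25T]: |ω|/ω_in = (38/13)×24/25 = 912/325, sense flips to +
mesh 3 [25T→56T]: |ω|/ω_in = (912/325)×25/56 = 114/91, sense flips to −
signed output speed (× input speed) = -114/91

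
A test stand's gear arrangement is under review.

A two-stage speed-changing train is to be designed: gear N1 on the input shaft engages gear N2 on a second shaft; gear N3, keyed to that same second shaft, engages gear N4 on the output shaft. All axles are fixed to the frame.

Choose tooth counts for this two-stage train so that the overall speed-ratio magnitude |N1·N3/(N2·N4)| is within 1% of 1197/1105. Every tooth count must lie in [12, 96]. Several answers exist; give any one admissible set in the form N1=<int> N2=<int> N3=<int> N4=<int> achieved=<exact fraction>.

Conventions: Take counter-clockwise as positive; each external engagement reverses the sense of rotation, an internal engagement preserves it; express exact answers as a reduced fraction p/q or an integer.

N1=19 N2=13 N3=63 N4=85 achieved=1197/1105

topology: fixed-axis compound train — 2 stages, target 1197/1105
target = 1197/1105 in lowest terms: an exact hit needs N1·N3 = k·1197 and N2·N4 = k·1105 for one integer k, every count in [12, 96]; additionally prefer no 1:1 stage (N1 ≠ N2, N3 ≠ N4)
k = 1: N1·N3 = 1197 = 19·63, N2·N4 = 1105 = 13·85
achieved = 19·63/(13·85) = 1197/1105; |achieved − target| = 0 ≤ 1197/110500 ✓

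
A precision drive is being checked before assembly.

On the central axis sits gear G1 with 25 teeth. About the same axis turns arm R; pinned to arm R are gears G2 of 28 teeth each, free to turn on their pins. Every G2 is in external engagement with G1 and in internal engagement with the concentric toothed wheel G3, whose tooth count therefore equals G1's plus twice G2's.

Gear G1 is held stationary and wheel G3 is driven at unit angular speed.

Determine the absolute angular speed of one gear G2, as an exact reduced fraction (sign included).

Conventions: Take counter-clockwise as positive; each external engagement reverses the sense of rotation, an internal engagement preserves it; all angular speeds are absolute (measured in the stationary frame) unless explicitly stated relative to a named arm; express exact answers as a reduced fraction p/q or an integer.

topology: planetary set — G1 25T / G2 28T / G3 81T, arm = carrier (Willis)
ring teeth: 25 + 2·28 = 81
25(ω_sun−ω_arm) = −81(ω_ring−ω_arm),  ω_sun = 0, ω_ring = 1
25(0−ω_arm) = −81(1−ω_arm)  ⇒  106·ω_arm = 81  ⇒  ω_arm = 81/106
sun–planet mesh: 25·(0−81/106) = −28·(ω_p−ω_arm)  ⇒  ω_p−ω_arm = 2025/2968
ω_p = 81/106 + 2025/2968 = 81/56
exact speed ratio = 81/56

81/56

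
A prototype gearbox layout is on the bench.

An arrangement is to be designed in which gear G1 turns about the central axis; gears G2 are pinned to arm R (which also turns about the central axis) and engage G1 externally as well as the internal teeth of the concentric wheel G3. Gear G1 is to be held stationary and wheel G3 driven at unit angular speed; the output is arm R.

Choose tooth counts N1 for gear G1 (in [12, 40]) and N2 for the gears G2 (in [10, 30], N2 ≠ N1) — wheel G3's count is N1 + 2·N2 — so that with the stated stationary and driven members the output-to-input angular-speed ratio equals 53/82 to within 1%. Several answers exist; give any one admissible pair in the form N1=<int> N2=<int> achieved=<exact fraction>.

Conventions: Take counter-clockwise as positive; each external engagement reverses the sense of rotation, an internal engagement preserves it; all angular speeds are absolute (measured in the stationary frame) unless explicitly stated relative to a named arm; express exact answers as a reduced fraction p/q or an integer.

N1=29 N2=12 achieved=53/82

class = planetary set [ratio 53/82 wanted; Willis about the carrier]
Willis with ω_sun = 0: ω_arm/ω_ring = N3/(N1+N3); set equal to 53/82  ⇒  N3/N1 = (53/82)/(1 − 53/82) = 53/29
N3 = N1 + 2·N2  ⇒  N2/N1 = (N3/N1 − 1)/2 = (53/29 − 1)/2 = 12/29
smallest multiple with N1 ≥ 12 and N2 ≥ 10: k = 1  ⇒  N1 = 1·29 = 29, N2 = 1·12 = 12 (N1 ≤ 40, N2 ≤ 30, N2 ≠ N1 ✓), N3 = 29 + 2·12 = 53
check: N3/(N1+N3) with N1 = 29, N3 = 53 gives 53/82; |achieved − target| = 0 ≤ 53/8200 ✓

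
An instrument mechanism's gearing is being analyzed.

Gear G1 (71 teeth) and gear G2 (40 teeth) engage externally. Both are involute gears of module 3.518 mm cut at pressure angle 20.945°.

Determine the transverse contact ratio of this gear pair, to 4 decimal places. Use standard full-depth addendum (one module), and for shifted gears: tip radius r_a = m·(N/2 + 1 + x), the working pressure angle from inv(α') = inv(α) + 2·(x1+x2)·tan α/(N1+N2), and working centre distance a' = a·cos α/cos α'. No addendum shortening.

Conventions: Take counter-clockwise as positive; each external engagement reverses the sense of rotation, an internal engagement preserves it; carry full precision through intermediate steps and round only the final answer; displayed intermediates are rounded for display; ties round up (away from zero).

1.7122

single-mesh involute tooth geometry (71T engaging 40T at module 3.518)
base radii: r_b1 = 116.636835, r_b2 = 65.710893
tip radii: r_a1 = 128.407000, r_a2 = 73.878000
no profile shift: α' = α, a' = a
action lengths: √(r_a1²−r_b1²) = 53.704808, √(r_a2²−r_b2²) = 33.764440
base pitch p_b = π·m·cos α = 10.321843
CR = (53.704808 + 33.764440 − 195.249000·sin 20.94500°)/10.321843 = 1.712221
contact ratio ≈ 1.7122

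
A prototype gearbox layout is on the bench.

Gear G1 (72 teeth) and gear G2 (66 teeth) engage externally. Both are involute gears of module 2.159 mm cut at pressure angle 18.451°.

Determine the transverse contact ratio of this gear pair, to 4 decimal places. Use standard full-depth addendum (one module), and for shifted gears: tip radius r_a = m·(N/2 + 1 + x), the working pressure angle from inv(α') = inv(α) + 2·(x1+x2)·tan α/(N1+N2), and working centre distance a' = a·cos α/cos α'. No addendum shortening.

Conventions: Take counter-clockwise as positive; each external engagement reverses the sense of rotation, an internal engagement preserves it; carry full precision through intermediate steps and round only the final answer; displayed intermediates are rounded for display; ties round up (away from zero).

1.9036

class = single-mesh tooth geometry [involute pair 72T × 66T, m = 2.159]
base radii: r_b1 = 73.728572, r_b2 = 67.584525
tip radii: r_a1 = 79.883000, r_a2 = 73.406000
no profile shift: α' = α, a' = a
action lengths: √(r_a1²−r_b1²) = 30.747217, √(r_a2²−r_b2²) = 28.649134
base pitch p_b = π·m·cos α = 6.434032
CR = (30.747217 + 28.649134 − 148.971000·sin 18.45100°)/6.434032 = 1.903627
contact ratio ≈ 1.9036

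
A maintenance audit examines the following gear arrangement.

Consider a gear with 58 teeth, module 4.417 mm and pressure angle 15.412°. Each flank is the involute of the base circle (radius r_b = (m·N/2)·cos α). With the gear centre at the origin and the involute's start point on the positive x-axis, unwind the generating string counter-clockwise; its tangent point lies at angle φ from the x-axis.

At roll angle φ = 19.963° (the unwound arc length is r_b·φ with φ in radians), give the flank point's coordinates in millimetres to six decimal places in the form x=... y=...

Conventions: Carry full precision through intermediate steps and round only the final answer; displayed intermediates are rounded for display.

recognized (one wheel, involute flank): single-mesh tooth geometry, m = 4.417, N = 58
pitch radius r_p = m·N/2 = 4.417·58/2 = 128.093000
base radius r_b = r_p·cos α = 128.093000·cos 15.412° = 123.486746
roll angle φ = 19.963° = 0.34842008 rad
x = r_b·(cos φ + φ·sin φ) = 130.756228
y = r_b·(sin φ − φ·cos φ) = 1.719995

x=130.756228 y=1.719995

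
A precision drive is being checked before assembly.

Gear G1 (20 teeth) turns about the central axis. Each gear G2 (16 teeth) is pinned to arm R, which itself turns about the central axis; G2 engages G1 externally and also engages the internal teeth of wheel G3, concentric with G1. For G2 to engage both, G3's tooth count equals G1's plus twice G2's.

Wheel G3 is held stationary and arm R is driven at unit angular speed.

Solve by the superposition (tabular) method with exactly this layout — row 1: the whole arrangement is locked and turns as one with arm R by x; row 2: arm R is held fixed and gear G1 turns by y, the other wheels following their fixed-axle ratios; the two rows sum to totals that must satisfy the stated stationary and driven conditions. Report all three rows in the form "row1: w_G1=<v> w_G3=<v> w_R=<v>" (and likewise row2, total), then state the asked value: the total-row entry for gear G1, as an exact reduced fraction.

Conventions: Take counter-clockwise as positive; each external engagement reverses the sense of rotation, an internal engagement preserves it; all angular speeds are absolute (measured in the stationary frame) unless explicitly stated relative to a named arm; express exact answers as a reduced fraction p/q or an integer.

row1: w_G1=1 w_G3=1 w_R=1
row2: w_G1=13/5 w_G3=-1 w_R=0
total: w_G1=18/5 w_G3=0 w_R=1
asked value: 18/5

planetary set (20T centre, 16T on arm, 52T internal) — Willis relation
row 1 (train locked, turned with arm): all members turn x
row 2: sun turns y, ring = −(20/52)·y, arm 0
boundary: total ω_ring = x − (20/52)·y = 0 and total ω_arm = x = 1  ⇒  y = 13/5, x = 1
row 2 ring = −(20/52)·13/5 = -1
totals (row 1 + row 2): sun 1 + 13/5 = 18/5, ring 1 + (-1) = 0, arm 1 + 0 = 1
asked cell (total, sun) = 18/5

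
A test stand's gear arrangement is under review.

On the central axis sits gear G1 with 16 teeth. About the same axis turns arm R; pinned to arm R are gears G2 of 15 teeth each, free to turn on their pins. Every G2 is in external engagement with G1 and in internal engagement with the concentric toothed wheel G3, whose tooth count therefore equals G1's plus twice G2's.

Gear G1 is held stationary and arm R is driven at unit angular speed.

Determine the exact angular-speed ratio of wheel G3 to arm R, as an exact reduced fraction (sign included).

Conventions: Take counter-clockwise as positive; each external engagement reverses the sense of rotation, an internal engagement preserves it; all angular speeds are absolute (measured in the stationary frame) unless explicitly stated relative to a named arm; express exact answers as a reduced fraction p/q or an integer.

31/23

planetary set (16T centre, 15T on arm, 46T internal) — Willis relation
ring teeth: 16 + 2·15 = 46
16(ω_sun−ω_arm) = −46(ω_ring−ω_arm),  ω_sun = 0, ω_arm = 1
ω_ring = 1 − (16/46)(0−1) = 31/23
ω_out/ω_in = 31/23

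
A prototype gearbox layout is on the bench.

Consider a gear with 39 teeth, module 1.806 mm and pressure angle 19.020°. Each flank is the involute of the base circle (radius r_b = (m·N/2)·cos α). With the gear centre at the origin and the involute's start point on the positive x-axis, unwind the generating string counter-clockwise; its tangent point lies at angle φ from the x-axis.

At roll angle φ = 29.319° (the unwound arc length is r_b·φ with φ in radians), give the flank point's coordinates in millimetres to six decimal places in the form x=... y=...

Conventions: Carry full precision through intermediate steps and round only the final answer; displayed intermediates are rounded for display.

x=37.372156 y=1.448484

class = single-mesh tooth geometry [base-circle involute, m = 1.806, 39T]
pitch radius r_p = m·N/2 = 1.806·39/2 = 35.217000
base radius r_b = r_p·cos α = 35.217000·cos 19.020° = 33.294323
roll angle φ = 29.319° = 0.51171308 rad
x = r_b·(cos φ + φ·sin φ) = 37.372156
y = r_b·(sin φ − φ·cos φ) = 1.448484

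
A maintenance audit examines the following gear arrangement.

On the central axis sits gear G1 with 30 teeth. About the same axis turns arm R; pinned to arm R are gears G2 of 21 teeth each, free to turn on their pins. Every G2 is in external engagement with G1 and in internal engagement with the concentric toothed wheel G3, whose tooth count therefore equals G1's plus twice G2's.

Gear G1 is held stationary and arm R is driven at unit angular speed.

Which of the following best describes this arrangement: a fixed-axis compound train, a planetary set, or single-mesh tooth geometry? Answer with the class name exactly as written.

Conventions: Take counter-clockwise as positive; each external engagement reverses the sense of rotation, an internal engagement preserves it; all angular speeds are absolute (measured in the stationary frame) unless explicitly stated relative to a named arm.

class = planetary set [G3 = 30+2·21 = 72; Willis about the carrier]
classification: planetary set

planetary set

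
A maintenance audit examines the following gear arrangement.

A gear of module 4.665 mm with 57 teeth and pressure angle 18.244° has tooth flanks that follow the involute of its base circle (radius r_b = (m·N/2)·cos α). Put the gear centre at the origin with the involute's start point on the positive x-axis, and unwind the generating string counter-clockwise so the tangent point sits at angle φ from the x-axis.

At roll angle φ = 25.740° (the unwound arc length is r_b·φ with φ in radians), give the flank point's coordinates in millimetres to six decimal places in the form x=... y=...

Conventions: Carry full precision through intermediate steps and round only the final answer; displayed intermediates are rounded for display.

x=138.375545 y=3.739758

class = single-mesh tooth geometry [base-circle involute, m = 4.665, 57T]
pitch radius r_p = m·N/2 = 4.665·57/2 = 132.952500
base radius r_b = r_p·cos α = 132.952500·cos 18.244° = 126.269232
roll angle φ = 25.740° = 0.44924775 rad
x = r_b·(cos φ + φ·sin φ) = 138.375545
y = r_b·(sin φ − φ·cos φ) = 3.739758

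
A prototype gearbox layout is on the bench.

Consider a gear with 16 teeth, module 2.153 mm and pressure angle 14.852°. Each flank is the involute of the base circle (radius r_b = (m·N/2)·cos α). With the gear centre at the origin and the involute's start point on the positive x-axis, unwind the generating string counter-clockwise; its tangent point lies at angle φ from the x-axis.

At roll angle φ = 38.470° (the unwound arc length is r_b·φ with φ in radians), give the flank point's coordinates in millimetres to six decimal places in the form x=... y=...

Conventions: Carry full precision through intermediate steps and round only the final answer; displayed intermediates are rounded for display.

x=19.988812 y=1.605269

single-mesh involute tooth geometry (16T wheel at module 2.153)
pitch radius r_p = m·N/2 = 2.153·16/2 = 17.224000
base radius r_b = r_p·cos α = 17.224000·cos 14.852° = 16.648566
roll angle φ = 38.470° = 0.67142816 rad
x = r_b·(cos φ + φ·sin φ) = 19.988812
y = r_b·(sin φ − φ·cos φ) = 1.605269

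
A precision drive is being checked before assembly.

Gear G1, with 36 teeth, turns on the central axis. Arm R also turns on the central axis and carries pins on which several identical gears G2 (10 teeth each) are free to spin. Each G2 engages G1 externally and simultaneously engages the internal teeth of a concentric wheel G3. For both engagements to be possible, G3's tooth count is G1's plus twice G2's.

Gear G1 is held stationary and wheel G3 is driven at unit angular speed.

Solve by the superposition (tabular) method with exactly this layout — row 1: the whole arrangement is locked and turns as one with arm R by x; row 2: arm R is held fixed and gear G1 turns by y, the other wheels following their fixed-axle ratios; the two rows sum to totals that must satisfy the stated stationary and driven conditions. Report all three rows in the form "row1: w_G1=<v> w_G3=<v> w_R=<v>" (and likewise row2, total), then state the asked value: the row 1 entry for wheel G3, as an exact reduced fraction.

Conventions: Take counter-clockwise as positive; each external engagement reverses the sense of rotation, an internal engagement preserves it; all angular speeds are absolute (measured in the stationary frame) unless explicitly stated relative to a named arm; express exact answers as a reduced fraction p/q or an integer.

class = planetary set [G3 = 36+2·10 = 56; Willis about the carrier]
row 1 — lock + rotate with arm: ω_sun = ω_ring = ω_arm = x
superposition row 2 [arm held]: sun y, ring −(36/56)·y, arm 0
boundary: total ω_sun = x + y = 0 and total ω_ring = x − (36/56)·y = 1  ⇒  y = -14/23, x = 14/23
row 2 ring = −(36/56)·(-14/23) = 9/23
totals (row 1 + row 2): sun 14/23 + (-14/23) = 0, ring 14/23 + 9/23 = 1, arm 14/23 + 0 = 14/23
asked cell (row1, ring) = 14/23

row1: w_G1=14/23 w_G3=14/23 w_R=14/23
row2: w_G1=-14/23 w_G3=9/23 w_R=0
total: w_G1=0 w_G3=1 w_R=14/23
asked value: 14/23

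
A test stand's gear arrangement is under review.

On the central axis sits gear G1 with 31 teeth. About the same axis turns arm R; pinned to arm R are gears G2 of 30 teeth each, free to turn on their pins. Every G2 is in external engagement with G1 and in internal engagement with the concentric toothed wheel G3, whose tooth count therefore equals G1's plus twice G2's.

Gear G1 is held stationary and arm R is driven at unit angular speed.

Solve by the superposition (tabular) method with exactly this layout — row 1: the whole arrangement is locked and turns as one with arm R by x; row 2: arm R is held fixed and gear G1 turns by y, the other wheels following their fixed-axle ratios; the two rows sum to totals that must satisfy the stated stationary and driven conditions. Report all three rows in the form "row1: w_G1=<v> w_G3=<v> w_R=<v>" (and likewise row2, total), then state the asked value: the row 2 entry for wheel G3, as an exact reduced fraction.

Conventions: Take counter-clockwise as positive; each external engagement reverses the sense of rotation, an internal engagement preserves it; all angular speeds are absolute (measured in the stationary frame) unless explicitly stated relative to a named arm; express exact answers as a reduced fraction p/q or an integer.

class = planetary set [G3 = 31+2·30 = 91; Willis about the carrier]
row 1 (train locked, turned with arm): all members turn x
row 2 — arm fixed, fixed-axis ratios: sun y, ring −(31/91)·y, arm 0
boundary: total ω_sun = x + y = 0 and total ω_arm = x = 1  ⇒  y = -1, x = 1
row 2 ring = −(31/91)·(-1) = 31/91
totals (row 1 + row 2): sun 1 + (-1) = 0, ring 1 + 31/91 = 122/91, arm 1 + 0 = 1
asked cell (row2, ring) = 31/91

row1: w_G1=1 w_G3=1 w_R=1
row2: w_G1=-1 w_G3=31/91 w_R=0
total: w_G1=0 w_G3=122/91 w_R=1
asked value: 31/91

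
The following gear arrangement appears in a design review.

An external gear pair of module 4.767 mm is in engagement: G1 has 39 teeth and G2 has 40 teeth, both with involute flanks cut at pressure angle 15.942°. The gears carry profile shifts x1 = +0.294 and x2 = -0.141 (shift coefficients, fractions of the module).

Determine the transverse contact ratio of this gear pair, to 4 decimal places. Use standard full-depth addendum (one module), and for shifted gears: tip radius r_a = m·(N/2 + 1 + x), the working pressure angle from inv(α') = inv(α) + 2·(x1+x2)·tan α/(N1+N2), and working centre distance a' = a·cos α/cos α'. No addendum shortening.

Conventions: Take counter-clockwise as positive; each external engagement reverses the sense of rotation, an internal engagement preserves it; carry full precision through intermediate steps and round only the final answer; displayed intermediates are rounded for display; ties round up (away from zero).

topology: single-mesh involute geometry — m = 4.767, 39T/40T pair
base radii: r_b1 = 89.381414, r_b2 = 91.673245
tip radii: r_a1 = 99.124998, r_a2 = 99.434853
inv(α') = inv(15.942°) + 2·(+0.294-0.141)·tan α/(39+40) = 0.00851623  ⇒  α' = 16.68205°
a' = a·cos α / cos α' = 188.2965·cos 15.942°/cos 16.68205° = 189.009610
action lengths: √(r_a1²−r_b1²) = 42.857065, √(r_a2²−r_b2²) = 38.513713
base pitch p_b = π·m·cos α = 14.400000
CR = (42.857065 + 38.513713 − 189.009610·sin 16.68205°)/14.400000 = 1.882888
contact ratio ≈ 1.8829

1.8829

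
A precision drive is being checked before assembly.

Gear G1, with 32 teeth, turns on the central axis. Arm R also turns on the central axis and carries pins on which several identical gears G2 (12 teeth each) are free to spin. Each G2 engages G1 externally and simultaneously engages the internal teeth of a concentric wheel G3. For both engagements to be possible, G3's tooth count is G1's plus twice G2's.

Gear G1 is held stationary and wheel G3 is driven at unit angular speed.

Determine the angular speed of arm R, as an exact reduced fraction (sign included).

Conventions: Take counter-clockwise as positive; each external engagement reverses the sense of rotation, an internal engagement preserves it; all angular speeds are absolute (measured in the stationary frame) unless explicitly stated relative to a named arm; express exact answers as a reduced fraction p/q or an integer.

7/11

class = planetary set [G3 = 32+2·12 = 56; Willis about the carrier]
ring teeth: 32 + 2·12 = 56
32(ω_sun−ω_arm) = −56(ω_ring−ω_arm),  ω_sun = 0, ω_ring = 1
32(0−ω_arm) = −56(1−ω_arm)  ⇒  88·ω_arm = 56  ⇒  ω_arm = 7/11
exact speed ratio = 7/11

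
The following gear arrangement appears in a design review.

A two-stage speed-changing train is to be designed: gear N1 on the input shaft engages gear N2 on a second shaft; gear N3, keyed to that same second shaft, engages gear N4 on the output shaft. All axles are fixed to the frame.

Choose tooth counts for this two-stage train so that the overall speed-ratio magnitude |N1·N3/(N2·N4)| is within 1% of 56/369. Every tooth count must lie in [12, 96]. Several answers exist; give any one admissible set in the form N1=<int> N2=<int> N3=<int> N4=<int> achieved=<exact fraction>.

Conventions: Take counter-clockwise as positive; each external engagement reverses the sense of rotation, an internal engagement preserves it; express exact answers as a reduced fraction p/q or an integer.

N1=12 N2=27 N3=14 N4=41 achieved=56/369

design class (target 56/369): fixed-axis compound train
target = 56/369 in lowest terms: an exact hit needs N1·N3 = k·56 and N2·N4 = k·369 for one integer k, every count in [12, 96]; additionally prefer no 1:1 stage (N1 ≠ N2, N3 ≠ N4)
k = 1…2: no 1:1-free in-range split of k·56 and k·369 into factor pairs; take k = 3
k = 3: N1·N3 = 168 = 12·14, N2·N4 = 1107 = 27·41
achieved = 12·14/(27·41) = 56/369; |achieved − target| = 0 ≤ 14/9225 ✓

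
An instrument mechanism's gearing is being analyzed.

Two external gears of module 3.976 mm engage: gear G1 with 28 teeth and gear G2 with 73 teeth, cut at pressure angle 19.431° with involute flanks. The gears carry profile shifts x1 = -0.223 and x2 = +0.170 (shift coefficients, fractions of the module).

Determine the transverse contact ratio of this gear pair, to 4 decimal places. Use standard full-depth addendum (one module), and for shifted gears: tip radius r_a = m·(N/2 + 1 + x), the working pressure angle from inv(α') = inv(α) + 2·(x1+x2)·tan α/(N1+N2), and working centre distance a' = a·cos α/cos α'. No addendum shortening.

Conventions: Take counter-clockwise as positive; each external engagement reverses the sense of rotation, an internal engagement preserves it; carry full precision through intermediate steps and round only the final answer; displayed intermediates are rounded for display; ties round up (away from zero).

class = single-mesh tooth geometry [involute pair 28T × 73T, m = 3.976]
base radii: r_b1 = 52.493535, r_b2 = 136.858144
tip radii: r_a1 = 58.753352, r_a2 = 149.775920
inv(α') = inv(19.431°) + 2·(-0.223+0.170)·tan α/(28+73) = 0.01325870  ⇒  α' = 19.25890°
a' = a·cos α / cos α' = 200.7880·cos 19.431°/cos 19.25890° = 200.576372
action lengths: √(r_a1²−r_b1²) = 26.389111, √(r_a2²−r_b2²) = 60.849607
base pitch p_b = π·m·cos α = 11.779522
CR = (26.389111 + 60.849607 − 200.576372·sin 19.25890°)/11.779522 = 1.789645
contact ratio ≈ 1.7896

1.7896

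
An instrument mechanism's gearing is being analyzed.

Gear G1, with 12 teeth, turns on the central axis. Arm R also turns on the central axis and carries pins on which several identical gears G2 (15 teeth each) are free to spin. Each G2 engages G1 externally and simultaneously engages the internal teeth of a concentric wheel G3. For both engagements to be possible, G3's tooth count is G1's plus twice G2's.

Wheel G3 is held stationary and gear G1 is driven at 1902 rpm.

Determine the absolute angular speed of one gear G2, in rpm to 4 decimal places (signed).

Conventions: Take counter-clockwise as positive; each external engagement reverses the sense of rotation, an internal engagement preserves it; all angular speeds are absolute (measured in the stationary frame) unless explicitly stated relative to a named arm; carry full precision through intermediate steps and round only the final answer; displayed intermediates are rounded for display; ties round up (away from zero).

-760.8000 rpm

recognized (axles ride arm R): planetary set, 12/15/42 teeth
normalise by the input: solve with ω_sun = 1, then scale by 1902 rpm
ring teeth: 12 + 2·15 = 42
12(ω_sun−ω_arm) = −42(ω_ring−ω_arm),  ω_ring = 0, ω_sun = 1
12(1−ω_arm) = −42(0−ω_arm)  ⇒  54·ω_arm = 12  ⇒  ω_arm = 2/9
sun–planet mesh: 12·(1−2/9) = −15·(ω_p−ω_arm)  ⇒  ω_p−ω_arm = -28/45
ω_p = 2/9 − 28/45 = -2/5
scale: ω_p = -2/5 × 1902 rpm = -760.8000 rpm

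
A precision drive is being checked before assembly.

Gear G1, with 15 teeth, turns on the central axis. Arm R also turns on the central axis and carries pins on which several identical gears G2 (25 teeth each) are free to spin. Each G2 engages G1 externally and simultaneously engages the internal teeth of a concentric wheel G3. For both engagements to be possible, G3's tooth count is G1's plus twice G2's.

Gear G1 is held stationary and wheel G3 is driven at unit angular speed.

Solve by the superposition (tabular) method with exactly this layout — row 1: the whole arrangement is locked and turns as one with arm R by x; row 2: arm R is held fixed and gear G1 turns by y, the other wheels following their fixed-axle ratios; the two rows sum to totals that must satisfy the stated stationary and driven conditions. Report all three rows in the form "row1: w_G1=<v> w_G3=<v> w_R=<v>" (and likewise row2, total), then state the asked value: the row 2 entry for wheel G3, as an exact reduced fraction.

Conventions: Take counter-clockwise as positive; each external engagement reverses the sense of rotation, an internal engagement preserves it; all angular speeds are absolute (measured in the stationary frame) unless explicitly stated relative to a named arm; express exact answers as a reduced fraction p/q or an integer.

row1: w_G1=13/16 w_G3=13/16 w_R=13/16
row2: w_G1=-13/16 w_G3=3/16 w_R=0
total: w_G1=0 w_G3=1 w_R=13/16
asked value: 3/16

recognized (axles ride arm R): planetary set, 15/25/65 teeth
row 1 (train locked, turned with arm): all members turn x
row 2: sun turns y, ring = −(15/65)·y, arm 0
boundary: total ω_sun = x + y = 0 and total ω_ring = x − (15/65)·y = 1  ⇒  y = -13/16, x = 13/16
row 2 ring = −(15/65)·(-13/16) = 3/16
totals (row 1 + row 2): sun 13/16 + (-13/16) = 0, ring 13/16 + 3/16 = 1, arm 13/16 + 0 = 13/16
asked cell (row2, ring) = 3/16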